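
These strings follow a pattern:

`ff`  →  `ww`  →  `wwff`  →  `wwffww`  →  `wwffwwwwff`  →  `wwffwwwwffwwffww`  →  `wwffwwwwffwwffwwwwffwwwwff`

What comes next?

wwffwwwwffwwffwwwwffwwwwffwwffwwwwffwwffww

Each term (from the third on) is the previous term followed by the one before it: term 3 = ww·ff = wwff.
Continuing: wwffwwwwffwwffwwwwffwwwwff · wwffwwwwffwwffww gives term 8.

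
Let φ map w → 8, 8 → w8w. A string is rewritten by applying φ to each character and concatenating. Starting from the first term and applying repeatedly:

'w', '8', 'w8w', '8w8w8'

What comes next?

w8w8w8w8w8w

Rewriting each symbol of 8w8w8: 8→w8w, w→8, 8→w8w, w→8, 8→w8w, which concatenates to w8w 8 w8w 8 w8w.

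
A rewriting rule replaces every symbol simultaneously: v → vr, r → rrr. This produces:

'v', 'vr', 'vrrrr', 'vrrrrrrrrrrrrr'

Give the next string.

vrrrrrrrrrrrrrrrrrrrrrrrrrrrrrrrrrrrrrrrr

Replace each of the 14 characters of vrrrrrrrrrrrrr in place — vr rrr rrr rrr rrr rrr rrr rrr rrr rrr rrr rrr rrr rrr — and concatenate.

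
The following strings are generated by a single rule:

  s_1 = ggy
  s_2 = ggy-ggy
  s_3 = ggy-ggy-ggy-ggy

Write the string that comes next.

Every step duplicates the string with '-' between the halves.
One more doubling of ggy-ggy-ggy-ggy gives the answer.

ggy-ggy-ggy-ggy-ggy-ggy-ggy-ggy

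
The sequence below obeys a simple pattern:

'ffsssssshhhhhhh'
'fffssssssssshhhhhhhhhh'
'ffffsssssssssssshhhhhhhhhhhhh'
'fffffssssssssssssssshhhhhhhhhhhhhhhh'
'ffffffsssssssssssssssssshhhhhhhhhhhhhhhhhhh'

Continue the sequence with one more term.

Term n consists of n f's, followed by 3n s's, followed by 3n+1 h's, where the shown terms are n = 2, 3, 4, 5, 6.
At n = 7 the blocks have lengths 7, 21, 22.

fffffffssssssssssssssssssssshhhhhhhhhhhhhhhhhhhhhh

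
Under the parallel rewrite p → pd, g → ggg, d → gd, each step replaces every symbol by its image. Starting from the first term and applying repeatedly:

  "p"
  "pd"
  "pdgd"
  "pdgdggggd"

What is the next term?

Rewriting each symbol of pdgdggggd: p→pd, d→gd, g→ggg, d→gd, g→ggg, g→ggg, g→ggg, g→ggg, d→gd, which concatenates to pd gd ggg gd ggg ggg ggg ggg gd.

pdgdggggdgggggggggggggd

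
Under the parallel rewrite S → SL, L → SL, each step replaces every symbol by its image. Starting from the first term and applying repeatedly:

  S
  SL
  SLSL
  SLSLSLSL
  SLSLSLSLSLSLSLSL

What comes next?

Rewriting the 16 symbols of SLSLSLSLSLSLSLSL one by one yields SL SL SL SL SL SL SL SL SL SL SL SL SL SL SL SL; concatenated:

SLSLSLSLSLSLSLSLSLSLSLSLSLSLSLSL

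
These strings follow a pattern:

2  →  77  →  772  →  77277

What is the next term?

Each term (from the third on) is the previous term followed by the one before it: term 3 = 77·2 = 772.
So term 5 is 77277·772.

77277772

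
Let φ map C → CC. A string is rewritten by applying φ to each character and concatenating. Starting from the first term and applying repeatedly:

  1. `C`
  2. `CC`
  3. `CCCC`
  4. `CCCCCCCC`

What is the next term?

CCCCCCCCCCCCCCCC

Expanding CCCCCCCC: C→CC, C→CC, C→CC, C→CC, C→CC, C→CC, C→CC, C→CC. Concatenated: CC CC CC CC CC CC CC CC.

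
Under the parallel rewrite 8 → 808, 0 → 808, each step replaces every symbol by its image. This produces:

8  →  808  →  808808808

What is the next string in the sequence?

Rewriting each symbol of 808808808: 8→808, 0→808, 8→808, 8→808, 0→808, 8→808, 8→808, 0→808, 8→808, which concatenates to 808 808 808 808 808 808 808 808 808.

808808808808808808808808808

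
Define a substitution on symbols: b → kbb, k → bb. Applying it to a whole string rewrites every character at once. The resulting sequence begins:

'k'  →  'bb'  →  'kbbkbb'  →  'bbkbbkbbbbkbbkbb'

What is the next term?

kbbkbbbbkbbkbbbbkbbkbbkbbkbbbbkbbkbbbbkbbkbb

Replace each of the 16 characters of bbkbbkbbbbkbbkbb in place — kbb kbb bb kbb kbb bb kbb kbb kbb kbb bb kbb kbb bb kbb kbb — and concatenate.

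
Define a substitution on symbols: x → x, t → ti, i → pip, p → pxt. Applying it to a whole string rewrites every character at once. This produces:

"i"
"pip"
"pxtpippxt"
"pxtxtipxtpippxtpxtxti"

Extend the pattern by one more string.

pxtxtixtipippxtxtipxtpippxtpxtxtipxtxtixtipip

Replace each of the 21 characters of pxtxtipxtpippxtpxtxti in place — pxt x ti x ti pip pxt x ti pxt pip pxt pxt x ti pxt x ti x ti pip — and concatenate.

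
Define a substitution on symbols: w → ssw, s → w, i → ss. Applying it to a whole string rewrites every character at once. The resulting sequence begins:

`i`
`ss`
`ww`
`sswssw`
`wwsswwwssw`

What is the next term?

sswsswwwsswsswsswwwssw

Expanding wwsswwwssw: w→ssw, w→ssw, s→w, s→w, w→ssw, w→ssw, w→ssw, s→w, s→w, w→ssw. Concatenated: ssw ssw w w ssw ssw ssw w w ssw.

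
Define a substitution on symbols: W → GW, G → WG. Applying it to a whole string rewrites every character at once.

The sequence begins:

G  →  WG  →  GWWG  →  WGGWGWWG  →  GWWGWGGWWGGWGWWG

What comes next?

Rewriting the 16 symbols of GWWGWGGWWGGWGWWG one by one yields WG GW GW WG GW WG WG GW GW WG WG GW WG GW GW WG; concatenated:

WGGWGWWGGWWGWGGWGWWGWGGWWGGWGWWG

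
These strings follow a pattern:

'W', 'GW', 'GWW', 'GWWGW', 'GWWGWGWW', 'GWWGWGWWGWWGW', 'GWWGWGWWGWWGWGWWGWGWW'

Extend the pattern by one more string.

GWWGWGWWGWWGWGWWGWGWWGWWGWGWWGWWGW

From term 3 onward, concatenate the last term with the second-to-last: GW·W = GWW, GWW·GW = GWWGW, …
Continuing: GWWGWGWWGWWGWGWWGWGWW · GWWGWGWWGWWGW gives term 8.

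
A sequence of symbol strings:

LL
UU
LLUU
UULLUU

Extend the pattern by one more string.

LLUUUULLUU

Each term (from the third on) is the two preceding terms concatenated in order: term 3 = LL·UU = LLUU.
So term 5 is LLUU·UULLUU.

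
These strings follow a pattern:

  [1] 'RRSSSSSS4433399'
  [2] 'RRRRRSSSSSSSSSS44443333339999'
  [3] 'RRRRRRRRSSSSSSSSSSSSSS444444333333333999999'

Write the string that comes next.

Each string has the form R^{3n-1} S^{4n+2} 4^{2n} 3^{3n} 9^{2n} (n = 1, 2, …).
Setting n = 4 gives 11, 18, 8, 12, 8 characters in each block.

RRRRRRRRRRRSSSSSSSSSSSSSSSSSS4444444433333333333399999999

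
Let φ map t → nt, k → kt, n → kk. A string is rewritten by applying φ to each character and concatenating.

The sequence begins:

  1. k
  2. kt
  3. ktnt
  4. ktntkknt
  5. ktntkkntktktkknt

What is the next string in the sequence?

Rewriting the 16 symbols of ktntkkntktktkknt one by one yields kt nt kk nt kt kt kk nt kt nt kt nt kt kt kk nt; concatenated:

ktntkkntktktkkntktntktntktktkknt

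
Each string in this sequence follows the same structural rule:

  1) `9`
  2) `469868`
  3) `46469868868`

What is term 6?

46464646469868868868868868

Every step adds 46 to the front and 868 to the end of the previous string.
From 46469868868, 3 further steps: 46469868868 → 4646469868868868 → 464646469868868868868 → (answer).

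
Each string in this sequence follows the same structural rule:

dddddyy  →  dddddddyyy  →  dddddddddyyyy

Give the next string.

The n-th term is 2n+1 d's then n y's, where the shown terms are n = 2, 3, 4.
Setting n = 5 gives 11, 5 characters in each block.

dddddddddddyyyyy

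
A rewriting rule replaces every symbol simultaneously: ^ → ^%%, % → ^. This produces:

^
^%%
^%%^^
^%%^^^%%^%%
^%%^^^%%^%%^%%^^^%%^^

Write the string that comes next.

Rewriting the 21 symbols of ^%%^^^%%^%%^%%^^^%%^^ one by one yields ^%% ^ ^ ^%% ^%% ^%% ^ ^ ^%% ^ ^ ^%% ^ ^ ^%% ^%% ^%% ^ ^ ^%% ^%%; concatenated:

^%%^^^%%^%%^%%^^^%%^^^%%^^^%%^%%^%%^^^%%^%%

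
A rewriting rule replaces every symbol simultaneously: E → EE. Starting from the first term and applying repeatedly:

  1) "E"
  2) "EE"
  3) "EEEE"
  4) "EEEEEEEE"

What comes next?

EEEEEEEEEEEEEEEE

Rewriting each symbol of EEEEEEEE: E→EE, E→EE, E→EE, E→EE, E→EE, E→EE, E→EE, E→EE, which concatenates to EE EE EE EE EE EE EE EE.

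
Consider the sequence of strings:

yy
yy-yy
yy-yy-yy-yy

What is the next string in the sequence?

Every step duplicates the string with '-' between the halves.
Doubling yy-yy-yy-yy with '-' between the halves:

yy-yy-yy-yy-yy-yy-yy-yy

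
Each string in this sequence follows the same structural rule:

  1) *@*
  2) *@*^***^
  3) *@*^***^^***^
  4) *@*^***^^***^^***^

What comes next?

*@*^***^^***^^***^^***^

Each term is the previous one with ^***^ appended.
So the next term is *@*^***^^***^^***^·^***^.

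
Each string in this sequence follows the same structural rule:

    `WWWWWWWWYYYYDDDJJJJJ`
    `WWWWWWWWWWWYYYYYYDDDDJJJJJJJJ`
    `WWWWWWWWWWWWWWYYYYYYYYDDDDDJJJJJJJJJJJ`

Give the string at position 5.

Reading off run lengths: W runs 8, 11, 14; Y runs 4, 6, 8; D runs 3, 4, 5; J runs 5, 8, 11 — each is linear in n, where the shown terms are n = 2, 3, 4.
Setting n = 6 gives 20, 12, 7, 17 characters in each block.

WWWWWWWWWWWWWWWWWWWWYYYYYYYYYYYYDDDDDDDJJJJJJJJJJJJJJJJJ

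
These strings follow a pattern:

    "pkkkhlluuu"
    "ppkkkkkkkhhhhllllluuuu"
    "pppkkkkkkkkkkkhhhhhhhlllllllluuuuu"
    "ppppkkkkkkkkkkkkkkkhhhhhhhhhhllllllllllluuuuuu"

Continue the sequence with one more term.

Each string has the form p^{n} k^{4n-1} h^{3n-2} l^{3n-1} u^{n+2} (n = 1, 2, …).
For the next term, n = 5, so the run lengths are 5, 19, 13, 14, 7.

pppppkkkkkkkkkkkkkkkkkkkhhhhhhhhhhhhhlllllllllllllluuuuuuu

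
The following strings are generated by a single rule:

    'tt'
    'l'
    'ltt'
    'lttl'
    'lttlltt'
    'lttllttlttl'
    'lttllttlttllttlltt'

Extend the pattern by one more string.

lttllttlttllttllttlttllttlttl

Each term (from the third on) is the previous term followed by the one before it: term 3 = l·tt = ltt.
The next term joins lttllttlttllttlltt and lttllttlttl.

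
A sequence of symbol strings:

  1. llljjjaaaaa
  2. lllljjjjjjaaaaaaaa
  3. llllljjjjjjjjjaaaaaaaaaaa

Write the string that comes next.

lllllljjjjjjjjjjjjaaaaaaaaaaaaaa

Each string has the form l^{n+2} j^{3n} a^{3n+2} (n = 1, 2, …).
For the next term, n = 4, so the run lengths are 6, 12, 14.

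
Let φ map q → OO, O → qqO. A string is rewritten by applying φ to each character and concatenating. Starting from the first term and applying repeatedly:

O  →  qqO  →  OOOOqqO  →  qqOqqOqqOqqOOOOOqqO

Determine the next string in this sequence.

OOOOqqOOOOOqqOOOOOqqOOOOOqqOqqOqqOqqOqqOOOOOqqO

Replace each of the 19 characters of qqOqqOqqOqqOOOOOqqO in place — OO OO qqO OO OO qqO OO OO qqO OO OO qqO qqO qqO qqO qqO OO OO qqO — and concatenate.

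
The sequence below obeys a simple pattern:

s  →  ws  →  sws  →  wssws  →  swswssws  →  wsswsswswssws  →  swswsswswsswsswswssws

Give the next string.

wsswsswswsswsswswsswswsswsswswssws

From term 3 onward, concatenate the second-to-last term with the last: s·ws = sws, ws·sws = wssws, …
Continuing: wsswsswswssws · swswsswswsswsswswssws gives term 8.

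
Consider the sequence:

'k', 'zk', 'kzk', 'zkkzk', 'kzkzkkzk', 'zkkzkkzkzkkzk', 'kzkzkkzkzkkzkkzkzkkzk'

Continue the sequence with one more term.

zkkzkkzkzkkzkkzkzkkzkzkkzkkzkzkkzk

This is a Fibonacci-style word recurrence s(k) = s(k−2)·s(k−1): e.g. k·zk = kzk.
Continuing: zkkzkkzkzkkzk · kzkzkkzkzkkzkkzkzkkzk gives term 8.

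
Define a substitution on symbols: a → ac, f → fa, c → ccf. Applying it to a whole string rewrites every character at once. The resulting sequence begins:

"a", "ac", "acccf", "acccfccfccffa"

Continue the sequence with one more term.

acccfccfccffaccfccffaccfccffafaac

Replace each of the 13 characters of acccfccfccffa in place — ac ccf ccf ccf fa ccf ccf fa ccf ccf fa fa ac — and concatenate.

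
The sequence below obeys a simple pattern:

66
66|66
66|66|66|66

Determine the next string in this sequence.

Every step duplicates the string with '|' between the halves.
Doubling 66|66|66|66 with '|' between the halves:

66|66|66|66|66|66|66|66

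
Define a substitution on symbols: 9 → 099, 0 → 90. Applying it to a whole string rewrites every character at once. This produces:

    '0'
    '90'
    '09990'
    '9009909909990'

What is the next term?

Replace each of the 13 characters of 9009909909990 in place — 099 90 90 099 099 90 099 099 90 099 099 099 90 — and concatenate.

0999090099099900990999009909909990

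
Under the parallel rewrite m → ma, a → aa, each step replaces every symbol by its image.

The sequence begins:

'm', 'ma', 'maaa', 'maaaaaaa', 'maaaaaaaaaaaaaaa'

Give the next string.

maaaaaaaaaaaaaaaaaaaaaaaaaaaaaaa

φ(maaaaaaaaaaaaaaa) expands symbol-by-symbol to ma aa aa aa aa aa aa aa aa aa aa aa aa aa aa aa; joining the 16 pieces gives the next term.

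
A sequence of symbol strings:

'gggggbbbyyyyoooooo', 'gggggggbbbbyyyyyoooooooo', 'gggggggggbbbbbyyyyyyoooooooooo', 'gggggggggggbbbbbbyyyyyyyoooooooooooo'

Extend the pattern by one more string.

gggggggggggggbbbbbbbyyyyyyyyoooooooooooooo

The n-th term is 2n+1 g's then n+1 b's then n+2 y's then 2n+2 o's, where the shown terms are n = 2, 3, 4, 5.
Setting n = 6 gives 13, 7, 8, 14 characters in each block.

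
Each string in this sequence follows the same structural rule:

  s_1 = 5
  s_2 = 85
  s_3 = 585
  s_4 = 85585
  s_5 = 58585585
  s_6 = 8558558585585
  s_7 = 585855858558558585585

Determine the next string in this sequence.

From term 3 onward, concatenate the second-to-last term with the last: 5·85 = 585, 85·585 = 85585, …
Continuing: 8558558585585 · 585855858558558585585 gives term 8.

8558558585585585855858558558585585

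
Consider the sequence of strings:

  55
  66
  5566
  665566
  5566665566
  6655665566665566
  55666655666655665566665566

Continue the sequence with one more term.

665566556666556655666655666655665566665566

This is a Fibonacci-style word recurrence s(k) = s(k−2)·s(k−1): e.g. 55·66 = 5566.
The next term joins 6655665566665566 and 55666655666655665566665566.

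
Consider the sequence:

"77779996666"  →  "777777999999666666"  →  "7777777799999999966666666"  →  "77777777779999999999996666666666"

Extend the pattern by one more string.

777777777777999999999999999666666666666

Each string has the form 7^{2n+2} 9^{3n} 6^{2n+2} (n = 1, 2, …).
For the next term, n = 5, so the run lengths are 12, 15, 12.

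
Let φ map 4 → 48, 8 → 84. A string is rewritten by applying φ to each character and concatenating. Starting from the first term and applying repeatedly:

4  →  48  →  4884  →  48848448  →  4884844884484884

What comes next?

Rewriting the 16 symbols of 4884844884484884 one by one yields 48 84 84 48 84 48 48 84 84 48 48 84 48 84 84 48; concatenated:

48848448844848848448488448848448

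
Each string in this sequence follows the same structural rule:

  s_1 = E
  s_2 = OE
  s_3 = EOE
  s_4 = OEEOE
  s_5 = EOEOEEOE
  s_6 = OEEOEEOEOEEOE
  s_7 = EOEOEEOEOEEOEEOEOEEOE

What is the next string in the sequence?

OEEOEEOEOEEOEEOEOEEOEOEEOEEOEOEEOE

This is a Fibonacci-style word recurrence s(k) = s(k−2)·s(k−1): e.g. E·OE = EOE.
The next term joins OEEOEEOEOEEOE and EOEOEEOEOEEOEEOEOEEOE.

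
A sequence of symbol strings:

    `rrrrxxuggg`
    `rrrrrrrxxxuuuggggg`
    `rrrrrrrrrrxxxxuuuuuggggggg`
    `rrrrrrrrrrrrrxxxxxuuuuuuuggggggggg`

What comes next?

rrrrrrrrrrrrrrrrxxxxxxuuuuuuuuuggggggggggg

Reading off run lengths: r runs 4, 7, 10, 13; x runs 2, 3, 4, 5; u runs 1, 3, 5, 7; g runs 3, 5, 7, 9 — each is linear in n (n = 1, 2, …).
For the next term, n = 5, so the run lengths are 16, 6, 9, 11.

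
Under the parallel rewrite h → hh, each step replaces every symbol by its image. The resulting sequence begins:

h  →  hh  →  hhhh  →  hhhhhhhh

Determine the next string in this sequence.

hhhhhhhhhhhhhhhh

Expanding hhhhhhhh: h→hh, h→hh, h→hh, h→hh, h→hh, h→hh, h→hh, h→hh. Concatenated: hh hh hh hh hh hh hh hh.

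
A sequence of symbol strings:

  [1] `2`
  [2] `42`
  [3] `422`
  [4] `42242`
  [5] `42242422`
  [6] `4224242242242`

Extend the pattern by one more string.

422424224224242242422

Each term (from the third on) is the previous term followed by the one before it: term 3 = 42·2 = 422.
Continuing: 4224242242242 · 42242422 gives term 7.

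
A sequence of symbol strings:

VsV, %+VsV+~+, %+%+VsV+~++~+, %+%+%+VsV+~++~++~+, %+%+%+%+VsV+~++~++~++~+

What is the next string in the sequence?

%+%+%+%+%+VsV+~++~++~++~++~+

Every step adds %+ to the front and +~+ to the end of the previous string.
So the next term is %+·%+%+%+%+VsV+~++~++~++~+·+~+.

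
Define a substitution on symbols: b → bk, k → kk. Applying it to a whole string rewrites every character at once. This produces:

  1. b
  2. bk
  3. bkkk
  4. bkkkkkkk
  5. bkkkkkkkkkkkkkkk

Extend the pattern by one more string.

Rewriting the 16 symbols of bkkkkkkkkkkkkkkk one by one yields bk kk kk kk kk kk kk kk kk kk kk kk kk kk kk kk; concatenated:

bkkkkkkkkkkkkkkkkkkkkkkkkkkkkkkk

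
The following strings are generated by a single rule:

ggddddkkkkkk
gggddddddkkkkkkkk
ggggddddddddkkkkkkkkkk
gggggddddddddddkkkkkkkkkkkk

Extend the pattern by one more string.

ggggggddddddddddddkkkkkkkkkkkkkk

The n-th term is n g's then 2n d's then 2n+2 k's, where the shown terms are n = 2, 3, 4, 5.
Setting n = 6 gives 6, 12, 14 characters in each block.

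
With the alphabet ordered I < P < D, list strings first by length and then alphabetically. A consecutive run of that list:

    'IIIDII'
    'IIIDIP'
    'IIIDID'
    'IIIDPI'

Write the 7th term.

Continuing the enumeration 3 steps past IIIDPI: IIIDPI → IIIDPP → IIIDPD → (answer).

IIIDDI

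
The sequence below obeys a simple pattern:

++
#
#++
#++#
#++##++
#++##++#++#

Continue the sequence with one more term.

#++##++#++##++##++

This is a Fibonacci-style word recurrence s(k) = s(k−1)·s(k−2): e.g. #·++ = #++.
The next term joins #++##++#++# and #++##++.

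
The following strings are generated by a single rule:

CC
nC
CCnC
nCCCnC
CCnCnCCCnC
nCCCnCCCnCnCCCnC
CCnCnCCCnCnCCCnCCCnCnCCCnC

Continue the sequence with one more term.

nCCCnCCCnCnCCCnCCCnCnCCCnCnCCCnCCCnCnCCCnC

From term 3 onward, concatenate the second-to-last term with the last: CC·nC = CCnC, nC·CCnC = nCCCnC, …
So term 8 is nCCCnCCCnCnCCCnC·CCnCnCCCnCnCCCnCCCnCnCCCnC.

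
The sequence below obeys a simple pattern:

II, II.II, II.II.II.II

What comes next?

II.II.II.II.II.II.II.II

s(k+1) = s(k)·.·s(k) — each term doubles the last with '.' between the halves.
One more doubling of II.II.II.II gives the answer.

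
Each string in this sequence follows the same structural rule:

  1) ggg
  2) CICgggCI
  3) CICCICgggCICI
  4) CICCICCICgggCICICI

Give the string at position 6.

CICCICCICCICCICgggCICICICICI

s(k+1) = CIC·s(k)·CI, so each term gains CIC as a prefix and CI as a suffix.
From CICCICCICgggCICICI, 2 further steps: CICCICCICgggCICICI → CICCICCICCICgggCICICICI → (answer).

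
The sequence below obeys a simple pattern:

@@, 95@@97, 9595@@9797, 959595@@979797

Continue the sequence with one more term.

95959595@@97979797

Each term wraps the previous one in 95 on the left and 97 on the right.
So the next term is 95·959595@@979797·97.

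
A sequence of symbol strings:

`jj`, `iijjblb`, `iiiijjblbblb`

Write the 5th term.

s(k+1) = ii·s(k)·blb, so each term gains ii as a prefix and blb as a suffix.
From iiiijjblbblb, 2 further steps: iiiijjblbblb → iiiiiijjblbblbblb → (answer).

iiiiiiiijjblbblbblbblb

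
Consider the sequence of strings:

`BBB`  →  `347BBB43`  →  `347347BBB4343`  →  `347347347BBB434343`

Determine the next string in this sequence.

Every step adds 347 to the front and 43 to the end of the previous string.
Applying this once more to 347347347BBB434343:

347347347347BBB43434343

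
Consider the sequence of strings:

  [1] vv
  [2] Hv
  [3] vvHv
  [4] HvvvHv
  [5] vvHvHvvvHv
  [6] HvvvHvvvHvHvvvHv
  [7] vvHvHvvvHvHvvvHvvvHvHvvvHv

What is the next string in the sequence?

HvvvHvvvHvHvvvHvvvHvHvvvHvHvvvHvvvHvHvvvHv

This is a Fibonacci-style word recurrence s(k) = s(k−2)·s(k−1): e.g. vv·Hv = vvHv.
The next term joins HvvvHvvvHvHvvvHv and vvHvHvvvHvHvvvHvvvHvHvvvHv.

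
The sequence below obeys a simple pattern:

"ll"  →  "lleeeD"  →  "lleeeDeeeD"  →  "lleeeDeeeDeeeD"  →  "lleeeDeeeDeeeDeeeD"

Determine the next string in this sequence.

The strings grow by a fixed suffix eeeD each time.
So the next term is lleeeDeeeDeeeDeeeD·eeeD.

lleeeDeeeDeeeDeeeDeeeD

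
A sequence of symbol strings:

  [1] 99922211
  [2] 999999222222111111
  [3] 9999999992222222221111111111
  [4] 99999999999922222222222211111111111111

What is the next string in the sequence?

Reading off run lengths: 9 runs 3, 6, 9, 12; 2 runs 3, 6, 9, 12; 1 runs 2, 6, 10, 14 — each is linear in n (n = 1, 2, …).
For the next term, n = 5, so the run lengths are 15, 15, 18.

999999999999999222222222222222111111111111111111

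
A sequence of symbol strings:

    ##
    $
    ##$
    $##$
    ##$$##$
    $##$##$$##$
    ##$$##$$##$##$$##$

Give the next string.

From term 3 onward, concatenate the second-to-last term with the last: ##·$ = ##$, $·##$ = $##$, …
The next term joins $##$##$$##$ and ##$$##$$##$##$$##$.

$##$##$$##$##$$##$$##$##$$##$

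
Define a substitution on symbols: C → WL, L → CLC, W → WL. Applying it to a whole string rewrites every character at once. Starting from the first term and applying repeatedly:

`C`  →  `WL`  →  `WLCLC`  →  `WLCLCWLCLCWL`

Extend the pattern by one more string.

Expanding WLCLCWLCLCWL: W→WL, L→CLC, C→WL, L→CLC, C→WL, W→WL, L→CLC, C→WL, L→CLC, C→WL, W→WL, L→CLC. Concatenated: WL CLC WL CLC WL WL CLC WL CLC WL WL CLC.

WLCLCWLCLCWLWLCLCWLCLCWLWLCLC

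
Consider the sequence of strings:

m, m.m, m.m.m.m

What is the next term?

m.m.m.m.m.m.m.m

Every step duplicates the string with '.' between the halves.
One more doubling of m.m.m.m gives the answer.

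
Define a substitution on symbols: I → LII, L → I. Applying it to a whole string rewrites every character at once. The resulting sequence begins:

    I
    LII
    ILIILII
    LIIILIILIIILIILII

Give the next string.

Applying the rule to each of the 17 symbols of LIIILIILIIILIILII gives the pieces I LII LII LII I LII LII I LII LII LII I LII LII I LII LII, which concatenate to the answer.

ILIILIILIIILIILIIILIILIILIIILIILIIILIILII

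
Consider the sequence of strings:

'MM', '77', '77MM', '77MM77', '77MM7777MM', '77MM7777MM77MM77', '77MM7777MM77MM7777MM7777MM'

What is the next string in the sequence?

Each term (from the third on) is the previous term followed by the one before it: term 3 = 77·MM = 77MM.
So term 8 is 77MM7777MM77MM7777MM7777MM·77MM7777MM77MM77.

77MM7777MM77MM7777MM7777MM77MM7777MM77MM77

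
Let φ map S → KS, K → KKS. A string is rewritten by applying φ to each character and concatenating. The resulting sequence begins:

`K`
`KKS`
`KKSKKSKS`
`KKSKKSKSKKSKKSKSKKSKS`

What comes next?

Replace each of the 21 characters of KKSKKSKSKKSKKSKSKKSKS in place — KKS KKS KS KKS KKS KS KKS KS KKS KKS KS KKS KKS KS KKS KS KKS KKS KS KKS KS — and concatenate.

KKSKKSKSKKSKKSKSKKSKSKKSKKSKSKKSKKSKSKKSKSKKSKKSKSKKSKS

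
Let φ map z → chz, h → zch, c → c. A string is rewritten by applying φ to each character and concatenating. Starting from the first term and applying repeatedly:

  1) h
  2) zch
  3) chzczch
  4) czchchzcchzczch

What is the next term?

φ(czchchzcchzczch) expands symbol-by-symbol to c chz c zch c zch chz c c zch chz c chz c zch; joining the 15 pieces gives the next term.

cchzczchczchchzcczchchzcchzczch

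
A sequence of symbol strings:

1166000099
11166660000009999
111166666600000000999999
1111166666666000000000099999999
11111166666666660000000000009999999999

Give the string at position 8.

Each string has the form 1^{n+1} 6^{2n} 0^{2n+2} 9^{2n} (n = 1, 2, …).
For term 8, n = 8, so the run lengths are 9, 16, 18, 16.

11111111166666666666666660000000000000000009999999999999999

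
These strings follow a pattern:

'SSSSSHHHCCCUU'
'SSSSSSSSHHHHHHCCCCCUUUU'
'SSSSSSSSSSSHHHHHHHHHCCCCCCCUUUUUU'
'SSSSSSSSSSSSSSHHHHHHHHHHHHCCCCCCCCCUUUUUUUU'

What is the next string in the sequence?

Reading off run lengths: S runs 5, 8, 11, 14; H runs 3, 6, 9, 12; C runs 3, 5, 7, 9; U runs 2, 4, 6, 8 — each is linear in n (n = 1, 2, …).
Setting n = 5 gives 17, 15, 11, 10 characters in each block.

SSSSSSSSSSSSSSSSSHHHHHHHHHHHHHHHCCCCCCCCCCCUUUUUUUUUU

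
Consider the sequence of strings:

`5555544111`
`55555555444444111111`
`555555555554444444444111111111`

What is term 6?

Reading off run lengths: 5 runs 5, 8, 11; 4 runs 2, 6, 10; 1 runs 3, 6, 9 — each is linear in n (n = 1, 2, …).
Setting n = 6 gives 20, 22, 18 characters in each block.

555555555555555555554444444444444444444444111111111111111111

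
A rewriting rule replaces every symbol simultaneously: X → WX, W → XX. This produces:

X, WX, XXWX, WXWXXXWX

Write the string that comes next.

Rewriting each symbol of WXWXXXWX: W→XX, X→WX, W→XX, X→WX, X→WX, X→WX, W→XX, X→WX, which concatenates to XX WX XX WX WX WX XX WX.

XXWXXXWXWXWXXXWX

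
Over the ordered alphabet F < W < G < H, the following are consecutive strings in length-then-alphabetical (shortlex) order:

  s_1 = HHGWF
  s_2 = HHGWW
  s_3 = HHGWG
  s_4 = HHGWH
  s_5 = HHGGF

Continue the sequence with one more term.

HHGGW

Find the rightmost character of HHGGF below H, bump it to the next letter, and reset everything to its right to F.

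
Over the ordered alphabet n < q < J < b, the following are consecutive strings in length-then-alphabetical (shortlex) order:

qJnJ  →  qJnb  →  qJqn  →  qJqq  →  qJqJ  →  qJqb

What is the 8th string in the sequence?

qJJq

Advancing 2 positions from qJqb through qJqb → qJJn reaches term 8.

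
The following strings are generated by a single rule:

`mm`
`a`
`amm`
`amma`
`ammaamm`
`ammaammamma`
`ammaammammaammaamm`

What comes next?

ammaammammaammaammammaammamma

From term 3 onward, concatenate the last term with the second-to-last: a·mm = amm, amm·a = amma, …
The next term joins ammaammammaammaamm and ammaammamma.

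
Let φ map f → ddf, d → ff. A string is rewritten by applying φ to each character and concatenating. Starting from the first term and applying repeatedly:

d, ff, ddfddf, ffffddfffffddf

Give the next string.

ddfddfddfddfffffddfddfddfddfddfffffddf

Replace each of the 14 characters of ffffddfffffddf in place — ddf ddf ddf ddf ff ff ddf ddf ddf ddf ddf ff ff ddf — and concatenate.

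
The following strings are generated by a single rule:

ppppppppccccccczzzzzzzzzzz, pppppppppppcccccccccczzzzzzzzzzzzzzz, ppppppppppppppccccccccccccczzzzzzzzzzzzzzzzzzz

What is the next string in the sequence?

The n-th term is 3n+2 p's then 3n+1 c's then 4n+3 z's, where the shown terms are n = 2, 3, 4.
For the next term, n = 5, so the run lengths are 17, 16, 23.

pppppppppppppppppcccccccccccccccczzzzzzzzzzzzzzzzzzzzzzz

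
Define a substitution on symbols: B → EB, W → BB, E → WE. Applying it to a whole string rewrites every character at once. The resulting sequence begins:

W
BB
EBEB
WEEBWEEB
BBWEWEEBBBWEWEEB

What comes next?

Rewriting the 16 symbols of BBWEWEEBBBWEWEEB one by one yields EB EB BB WE BB WE WE EB EB EB BB WE BB WE WE EB; concatenated:

EBEBBBWEBBWEWEEBEBEBBBWEBBWEWEEB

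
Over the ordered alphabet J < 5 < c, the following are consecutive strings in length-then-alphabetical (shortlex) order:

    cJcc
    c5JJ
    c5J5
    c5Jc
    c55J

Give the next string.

c555

Find the rightmost character of c55J below c, bump it to the next letter, and reset everything to its right to J.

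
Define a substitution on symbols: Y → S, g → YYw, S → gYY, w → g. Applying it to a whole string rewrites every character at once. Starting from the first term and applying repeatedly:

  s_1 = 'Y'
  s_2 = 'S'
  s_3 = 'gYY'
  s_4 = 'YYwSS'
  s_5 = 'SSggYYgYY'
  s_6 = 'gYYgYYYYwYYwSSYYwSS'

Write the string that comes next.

φ(gYYgYYYYwYYwSSYYwSS) expands symbol-by-symbol to YYw S S YYw S S S S g S S g gYY gYY S S g gYY gYY; joining the 19 pieces gives the next term.

YYwSSYYwSSSSgSSggYYgYYSSggYYgYY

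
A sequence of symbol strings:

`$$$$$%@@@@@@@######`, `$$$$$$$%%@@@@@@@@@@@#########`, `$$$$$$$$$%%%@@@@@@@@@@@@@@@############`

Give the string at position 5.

Term n consists of 2n+1 $'s, followed by n-1 %'s, followed by 4n-1 @'s, followed by 3n #'s, where the shown terms are n = 2, 3, 4.
Setting n = 6 gives 13, 5, 23, 18 characters in each block.

$$$$$$$$$$$$$%%%%%@@@@@@@@@@@@@@@@@@@@@@@##################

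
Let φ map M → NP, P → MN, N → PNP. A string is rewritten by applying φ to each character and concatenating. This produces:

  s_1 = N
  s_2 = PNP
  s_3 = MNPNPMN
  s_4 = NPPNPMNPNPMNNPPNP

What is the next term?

PNPMNMNPNPMNNPPNPMNPNPMNNPPNPPNPMNMNPNPMN

Replace each of the 17 characters of NPPNPMNPNPMNNPPNP in place — PNP MN MN PNP MN NP PNP MN PNP MN NP PNP PNP MN MN PNP MN — and concatenate.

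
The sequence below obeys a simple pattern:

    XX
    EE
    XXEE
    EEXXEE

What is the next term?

XXEEEEXXEE

This is a Fibonacci-style word recurrence s(k) = s(k−2)·s(k−1): e.g. XX·EE = XXEE.
Continuing: XXEE · EEXXEE gives term 5.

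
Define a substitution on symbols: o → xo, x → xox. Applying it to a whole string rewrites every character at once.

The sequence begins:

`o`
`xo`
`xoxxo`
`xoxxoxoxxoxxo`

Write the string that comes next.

xoxxoxoxxoxxoxoxxoxoxxoxxoxoxxoxxo

Applying the rule to each of the 13 symbols of xoxxoxoxxoxxo gives the pieces xox xo xox xox xo xox xo xox xox xo xox xox xo, which concatenate to the answer.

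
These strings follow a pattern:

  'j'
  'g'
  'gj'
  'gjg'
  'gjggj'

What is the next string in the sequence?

Each term (from the third on) is the previous term followed by the one before it: term 3 = g·j = gj.
So term 6 is gjggj·gjg.

gjggjgjg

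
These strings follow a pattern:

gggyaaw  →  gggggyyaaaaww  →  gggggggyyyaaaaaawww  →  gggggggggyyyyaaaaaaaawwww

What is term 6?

gggggggggggggyyyyyyaaaaaaaaaaaawwwwww

Term n consists of 2n+1 g's, followed by n y's, followed by 2n a's, followed by n w's (n = 1, 2, …).
For term 6, n = 6, so the run lengths are 13, 6, 12, 6.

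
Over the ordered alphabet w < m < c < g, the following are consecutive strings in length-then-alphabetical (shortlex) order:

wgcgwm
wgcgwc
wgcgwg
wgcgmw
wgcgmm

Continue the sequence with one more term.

Find the rightmost character of wgcgmm below g, bump it to the next letter, and reset everything to its right to w.

wgcgmc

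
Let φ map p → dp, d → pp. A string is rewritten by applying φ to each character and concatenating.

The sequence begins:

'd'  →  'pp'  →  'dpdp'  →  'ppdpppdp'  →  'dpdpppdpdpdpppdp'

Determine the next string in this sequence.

Replace each of the 16 characters of dpdpppdpdpdpppdp in place — pp dp pp dp dp dp pp dp pp dp pp dp dp dp pp dp — and concatenate.

ppdpppdpdpdpppdpppdpppdpdpdpppdp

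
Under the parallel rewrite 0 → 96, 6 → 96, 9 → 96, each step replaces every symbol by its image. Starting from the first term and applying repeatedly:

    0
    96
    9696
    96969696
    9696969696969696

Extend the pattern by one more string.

Applying the rule to each of the 16 symbols of 9696969696969696 gives the pieces 96 96 96 96 96 96 96 96 96 96 96 96 96 96 96 96, which concatenate to the answer.

96969696969696969696969696969696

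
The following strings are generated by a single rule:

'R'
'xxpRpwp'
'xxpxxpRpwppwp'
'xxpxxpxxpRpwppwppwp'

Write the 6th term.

s(k+1) = xxp·s(k)·pwp, so each term gains xxp as a prefix and pwp as a suffix.
From xxpxxpxxpRpwppwppwp, 2 further steps: xxpxxpxxpRpwppwppwp → xxpxxpxxpxxpRpwppwppwppwp → (answer).

xxpxxpxxpxxpxxpRpwppwppwppwppwp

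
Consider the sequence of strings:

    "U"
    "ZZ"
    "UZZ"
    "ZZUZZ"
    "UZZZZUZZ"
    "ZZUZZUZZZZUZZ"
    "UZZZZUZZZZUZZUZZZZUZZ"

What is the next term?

ZZUZZUZZZZUZZUZZZZUZZZZUZZUZZZZUZZ

From term 3 onward, concatenate the second-to-last term with the last: U·ZZ = UZZ, ZZ·UZZ = ZZUZZ, …
Continuing: ZZUZZUZZZZUZZ · UZZZZUZZZZUZZUZZZZUZZ gives term 8.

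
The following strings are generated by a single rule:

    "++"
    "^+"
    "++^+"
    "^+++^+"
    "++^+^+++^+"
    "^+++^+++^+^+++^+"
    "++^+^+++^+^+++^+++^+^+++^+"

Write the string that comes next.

^+++^+++^+^+++^+++^+^+++^+^+++^+++^+^+++^+

Each term (from the third on) is the two preceding terms concatenated in order: term 3 = ++·^+ = ++^+.
So term 8 is ^+++^+++^+^+++^+·++^+^+++^+^+++^+++^+^+++^+.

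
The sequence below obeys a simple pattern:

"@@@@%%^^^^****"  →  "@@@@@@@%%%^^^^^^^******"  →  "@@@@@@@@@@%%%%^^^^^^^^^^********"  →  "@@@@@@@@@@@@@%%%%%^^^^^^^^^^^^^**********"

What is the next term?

@@@@@@@@@@@@@@@@%%%%%%^^^^^^^^^^^^^^^^************

Term n consists of 3n+1 @'s, followed by n+1 %'s, followed by 3n+1 ^'s, followed by 2n+2 *'s (n = 1, 2, …).
Setting n = 5 gives 16, 6, 16, 12 characters in each block.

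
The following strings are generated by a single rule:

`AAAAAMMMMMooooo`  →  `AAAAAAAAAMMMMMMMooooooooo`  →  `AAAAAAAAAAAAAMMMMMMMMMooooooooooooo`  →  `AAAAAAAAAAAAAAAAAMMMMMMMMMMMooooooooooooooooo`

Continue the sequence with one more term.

AAAAAAAAAAAAAAAAAAAAAMMMMMMMMMMMMMooooooooooooooooooooo

Term n consists of 4n+1 A's, followed by 2n+3 M's, followed by 4n+1 o's (n = 1, 2, …).
At n = 5 the blocks have lengths 21, 13, 21.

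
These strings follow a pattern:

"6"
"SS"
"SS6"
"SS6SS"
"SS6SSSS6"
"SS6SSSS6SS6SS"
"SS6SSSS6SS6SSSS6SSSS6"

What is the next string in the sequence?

Each term (from the third on) is the previous term followed by the one before it: term 3 = SS·6 = SS6.
The next term joins SS6SSSS6SS6SSSS6SSSS6 and SS6SSSS6SS6SS.

SS6SSSS6SS6SSSS6SSSS6SS6SSSS6SS6SS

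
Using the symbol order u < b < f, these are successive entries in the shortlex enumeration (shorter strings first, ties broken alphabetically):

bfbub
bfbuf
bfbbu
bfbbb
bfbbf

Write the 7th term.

bfbfb

Advancing 2 positions from bfbbf through bfbbf → bfbfu reaches term 7.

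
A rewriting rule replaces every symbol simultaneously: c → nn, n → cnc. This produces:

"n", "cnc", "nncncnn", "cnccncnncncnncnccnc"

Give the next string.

Replace each of the 19 characters of cnccncnncncnncnccnc in place — nn cnc nn nn cnc nn cnc cnc nn cnc nn cnc cnc nn cnc nn nn cnc nn — and concatenate.

nncncnnnncncnncnccncnncncnncnccncnncncnnnncncnn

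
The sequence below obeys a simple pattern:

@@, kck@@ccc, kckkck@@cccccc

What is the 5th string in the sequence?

s(k+1) = kck·s(k)·ccc, so each term gains kck as a prefix and ccc as a suffix.
From kckkck@@cccccc, 2 further steps: kckkck@@cccccc → kckkckkck@@ccccccccc → (answer).

kckkckkckkck@@cccccccccccc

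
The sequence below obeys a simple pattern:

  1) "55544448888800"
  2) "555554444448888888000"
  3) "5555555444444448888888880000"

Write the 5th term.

Reading off run lengths: 5 runs 3, 5, 7; 4 runs 4, 6, 8; 8 runs 5, 7, 9; 0 runs 2, 3, 4 — each is linear in n, where the shown terms are n = 2, 3, 4.
Setting n = 6 gives 11, 12, 13, 6 characters in each block.

555555555554444444444448888888888888000000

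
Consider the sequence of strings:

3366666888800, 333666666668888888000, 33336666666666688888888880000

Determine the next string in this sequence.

Each string has the form 3^{n} 6^{3n-1} 8^{3n-2} 0^{n}, where the shown terms are n = 2, 3, 4.
For the next term, n = 5, so the run lengths are 5, 14, 13, 5.

3333366666666666666888888888888800000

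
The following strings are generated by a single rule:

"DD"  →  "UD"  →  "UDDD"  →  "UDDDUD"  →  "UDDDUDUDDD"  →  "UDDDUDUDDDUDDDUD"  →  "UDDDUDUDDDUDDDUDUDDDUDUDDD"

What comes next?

Each term (from the third on) is the previous term followed by the one before it: term 3 = UD·DD = UDDD.
Continuing: UDDDUDUDDDUDDDUDUDDDUDUDDD · UDDDUDUDDDUDDDUD gives term 8.

UDDDUDUDDDUDDDUDUDDDUDUDDDUDDDUDUDDDUDDDUD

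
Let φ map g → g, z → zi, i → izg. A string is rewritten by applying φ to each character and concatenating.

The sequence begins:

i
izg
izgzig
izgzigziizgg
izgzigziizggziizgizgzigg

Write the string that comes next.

Applying the rule to each of the 24 symbols of izgzigziizggziizgizgzigg gives the pieces izg zi g zi izg g zi izg izg zi g g zi izg izg zi g izg zi g zi izg g g, which concatenate to the answer.

izgzigziizggziizgizgziggziizgizgzigizgzigziizggg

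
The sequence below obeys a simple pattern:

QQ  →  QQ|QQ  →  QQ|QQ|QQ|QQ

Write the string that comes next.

Each string is two copies of the previous one joined by '|'.
So the next term is two copies of QQ|QQ|QQ|QQ with '|' between the halves.

QQ|QQ|QQ|QQ|QQ|QQ|QQ|QQ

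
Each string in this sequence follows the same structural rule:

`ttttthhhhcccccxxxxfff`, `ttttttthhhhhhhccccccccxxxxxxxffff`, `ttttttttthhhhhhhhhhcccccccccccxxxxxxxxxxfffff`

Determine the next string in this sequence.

ttttttttttthhhhhhhhhhhhhccccccccccccccxxxxxxxxxxxxxffffff

Reading off run lengths: t runs 5, 7, 9; h runs 4, 7, 10; c runs 5, 8, 11; x runs 4, 7, 10; f runs 3, 4, 5 — each is linear in n (n = 1, 2, …).
For the next term, n = 4, so the run lengths are 11, 13, 14, 13, 6.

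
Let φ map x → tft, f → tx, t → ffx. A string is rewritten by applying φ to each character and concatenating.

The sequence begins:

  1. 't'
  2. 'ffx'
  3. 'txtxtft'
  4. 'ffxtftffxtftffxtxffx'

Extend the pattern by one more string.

txtxtftffxtxffxtxtxtftffxtxffxtxtxtftffxtfttxtxtft

Replace each of the 20 characters of ffxtftffxtftffxtxffx in place — tx tx tft ffx tx ffx tx tx tft ffx tx ffx tx tx tft ffx tft tx tx tft — and concatenate.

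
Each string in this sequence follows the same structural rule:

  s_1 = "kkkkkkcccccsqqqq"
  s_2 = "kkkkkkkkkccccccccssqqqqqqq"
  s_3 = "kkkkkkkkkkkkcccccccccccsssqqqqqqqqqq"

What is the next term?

kkkkkkkkkkkkkkkccccccccccccccssssqqqqqqqqqqqqq

Each string has the form k^{3n} c^{3n-1} s^{n-1} q^{3n-2}, where the shown terms are n = 2, 3, 4.
For the next term, n = 5, so the run lengths are 15, 14, 4, 13.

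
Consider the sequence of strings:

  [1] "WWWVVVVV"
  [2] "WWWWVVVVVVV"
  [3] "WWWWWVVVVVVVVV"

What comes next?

Term n consists of n W's, followed by 2n-1 V's, where the shown terms are n = 3, 4, 5.
For the next term, n = 6, so the run lengths are 6, 11.

WWWWWWVVVVVVVVVVV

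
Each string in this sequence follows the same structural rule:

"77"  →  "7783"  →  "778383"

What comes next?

The strings grow by a fixed suffix 83 each time.
Applying this once more to 778383:

77838383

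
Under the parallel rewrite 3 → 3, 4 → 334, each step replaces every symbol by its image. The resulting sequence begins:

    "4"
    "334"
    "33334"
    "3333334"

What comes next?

333333334

Rewriting each symbol of 3333334: 3→3, 3→3, 3→3, 3→3, 3→3, 3→3, 4→334, which concatenates to 3 3 3 3 3 3 334.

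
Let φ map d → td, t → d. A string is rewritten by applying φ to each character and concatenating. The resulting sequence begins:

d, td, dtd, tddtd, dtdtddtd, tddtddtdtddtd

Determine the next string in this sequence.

Applying the rule to each of the 13 symbols of tddtddtdtddtd gives the pieces d td td d td td d td d td td d td, which concatenate to the answer.

dtdtddtdtddtddtdtddtd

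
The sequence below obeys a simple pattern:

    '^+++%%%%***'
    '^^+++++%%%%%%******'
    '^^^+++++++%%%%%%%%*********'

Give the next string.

^^^^+++++++++%%%%%%%%%%************

Each string has the form ^^{n} +^{2n+1} %^{2n+2} *^{3n} (n = 1, 2, …).
Setting n = 4 gives 4, 9, 10, 12 characters in each block.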